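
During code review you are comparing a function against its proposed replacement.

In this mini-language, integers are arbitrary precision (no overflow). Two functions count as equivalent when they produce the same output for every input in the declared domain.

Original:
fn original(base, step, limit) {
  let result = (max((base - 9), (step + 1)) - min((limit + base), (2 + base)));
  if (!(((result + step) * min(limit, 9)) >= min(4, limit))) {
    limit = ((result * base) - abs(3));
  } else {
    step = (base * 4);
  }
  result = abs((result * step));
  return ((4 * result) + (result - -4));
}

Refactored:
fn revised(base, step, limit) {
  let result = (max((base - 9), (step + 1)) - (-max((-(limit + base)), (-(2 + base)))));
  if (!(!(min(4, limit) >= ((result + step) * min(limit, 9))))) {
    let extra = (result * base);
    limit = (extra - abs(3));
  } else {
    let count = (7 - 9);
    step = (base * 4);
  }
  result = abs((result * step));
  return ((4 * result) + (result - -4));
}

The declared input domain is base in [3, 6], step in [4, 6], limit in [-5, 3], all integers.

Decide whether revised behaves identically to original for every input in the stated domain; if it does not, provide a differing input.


base=3, step=4, limit=0 yields 124 from original but 44 from revised.
verdict: not equivalent; witness: base=3, step=4, limit=0


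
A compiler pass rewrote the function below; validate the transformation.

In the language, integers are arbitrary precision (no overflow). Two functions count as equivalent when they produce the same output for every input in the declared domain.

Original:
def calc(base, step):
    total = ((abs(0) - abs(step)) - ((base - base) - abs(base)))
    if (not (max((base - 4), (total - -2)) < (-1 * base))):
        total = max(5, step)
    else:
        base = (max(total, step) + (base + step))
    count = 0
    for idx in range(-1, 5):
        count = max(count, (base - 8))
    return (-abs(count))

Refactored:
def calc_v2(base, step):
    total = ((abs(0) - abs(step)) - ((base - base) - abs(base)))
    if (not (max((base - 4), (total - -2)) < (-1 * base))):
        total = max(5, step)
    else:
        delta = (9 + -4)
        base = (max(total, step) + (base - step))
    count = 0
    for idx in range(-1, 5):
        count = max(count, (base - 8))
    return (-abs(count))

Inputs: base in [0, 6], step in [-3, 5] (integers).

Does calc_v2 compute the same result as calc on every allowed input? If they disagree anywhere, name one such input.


Evaluate both at base=0, step=5.
calc: total = -5; (not (max((base - 4), (total - -2)) < (-1 * base))) -> false; base = 10; count = 0; [idx=-1]; count = 2; [idx=0]; count = 2; [idx=1]; count = 2; [idx=2]; count = 2; [idx=3]; count = 2; [idx=4]; count = 2; return -2
calc_v2: total = -5; (not (max((base - 4), (total - -2)) < (-1 * base))) -> false; delta = 5; base = 0; count = 0; [idx=-1]; count = 0; [idx=0]; count = 0; [idx=1]; count = 0; [idx=2]; count = 0; [idx=3]; count = 0; [idx=4]; count = 0; return 0
-2 and 0 differ, so these are not the same function on this domain.
verdict: not equivalent; witness: base=0, step=5


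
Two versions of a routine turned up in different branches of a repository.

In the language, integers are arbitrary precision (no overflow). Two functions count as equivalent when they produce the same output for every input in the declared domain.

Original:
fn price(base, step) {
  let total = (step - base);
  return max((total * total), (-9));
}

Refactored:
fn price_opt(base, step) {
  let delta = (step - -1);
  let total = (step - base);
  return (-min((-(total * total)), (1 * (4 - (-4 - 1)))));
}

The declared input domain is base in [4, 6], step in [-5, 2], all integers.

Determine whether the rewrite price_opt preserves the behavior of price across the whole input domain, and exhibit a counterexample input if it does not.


Although arithmetic usage differs; and statement counts differ; and min/max/abs usage differs; and constant usage differs; and local variable names differ, 24/24 inputs agree.
verdict: equivalent


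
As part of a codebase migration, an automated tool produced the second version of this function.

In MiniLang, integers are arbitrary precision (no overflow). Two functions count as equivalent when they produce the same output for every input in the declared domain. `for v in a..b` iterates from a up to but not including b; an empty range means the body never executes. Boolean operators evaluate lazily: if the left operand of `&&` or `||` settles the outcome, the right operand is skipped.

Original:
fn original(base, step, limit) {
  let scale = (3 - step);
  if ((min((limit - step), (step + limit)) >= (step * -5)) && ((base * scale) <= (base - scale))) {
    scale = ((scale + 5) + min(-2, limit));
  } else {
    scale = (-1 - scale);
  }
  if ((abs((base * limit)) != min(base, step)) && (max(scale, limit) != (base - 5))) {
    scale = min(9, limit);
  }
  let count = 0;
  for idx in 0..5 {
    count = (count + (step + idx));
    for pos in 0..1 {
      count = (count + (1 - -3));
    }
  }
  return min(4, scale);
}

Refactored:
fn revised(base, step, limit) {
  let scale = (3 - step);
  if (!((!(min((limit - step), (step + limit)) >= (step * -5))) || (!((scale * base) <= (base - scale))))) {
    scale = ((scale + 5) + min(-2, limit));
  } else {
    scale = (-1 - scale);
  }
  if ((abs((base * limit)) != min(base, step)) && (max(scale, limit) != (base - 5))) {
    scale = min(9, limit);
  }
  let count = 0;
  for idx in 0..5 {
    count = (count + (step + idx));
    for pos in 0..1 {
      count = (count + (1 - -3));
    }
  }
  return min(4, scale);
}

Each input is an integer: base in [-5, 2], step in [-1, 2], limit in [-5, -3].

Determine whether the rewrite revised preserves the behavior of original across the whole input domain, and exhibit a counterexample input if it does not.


Comparing the listings, the differences include: boolean connective usage differs.
Spot check at base=-3, step=1, limit=-4 — original: scale := 2 | ((min((limit - step), (step + limit)) >= (step * -5)) && ((base * scale) <= (base - scale))): true | scale := 3 | ((abs((base * limit)) != min(base, step)) && (max(scale, limit) != (base - 5))): true | scale := -4 | count := 0 | iter idx=0: | count := 1 | iter pos=0: | count := 5 | iter idx=1: | count := 7 | iter pos=0: | count := 11 | iter idx=2: | count := 14 | iter pos=0: | count := 18 | iter idx=3: | count := 22 | iter pos=0: | count := 26 | iter idx=4: | count := 31 | iter pos=0: | count := 35 | result -4. revised: scale := 2 | (!((!(min((limit - step), (step + limit)) >= (step * -5))) || (!((scale * base) <= (base - scale))))): true | scale := 3 | ((abs((base * limit)) != min(base, step)) && (max(scale, limit) != (base - 5))): true | scale := -4 | count := 0 | iter idx=0: | count := 1 | iter pos=0: | count := 5 | iter idx=1: | count := 7 | iter pos=0: | count := 11 | iter idx=2: | count := 14 | iter pos=0: | count := 18 | iter idx=3: | count := 22 | iter pos=0: | count := 26 | iter idx=4: | count := 31 | iter pos=0: | count := 35 | result -4. Both give -4.
Sweeping the whole domain (96 inputs) finds no disagreement.
verdict: equivalent


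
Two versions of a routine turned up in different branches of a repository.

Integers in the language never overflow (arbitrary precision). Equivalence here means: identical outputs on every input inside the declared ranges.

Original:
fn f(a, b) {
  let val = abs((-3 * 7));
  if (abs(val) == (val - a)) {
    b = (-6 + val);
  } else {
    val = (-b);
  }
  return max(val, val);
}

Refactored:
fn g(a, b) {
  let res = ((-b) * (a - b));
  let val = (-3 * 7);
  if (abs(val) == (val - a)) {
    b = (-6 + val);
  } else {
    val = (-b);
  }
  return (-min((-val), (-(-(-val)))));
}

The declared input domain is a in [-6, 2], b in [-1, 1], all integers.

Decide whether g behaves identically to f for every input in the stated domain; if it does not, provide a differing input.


Not equivalent: a=0, b=-1 separates them (21 vs 1).
f: val := 21 | (abs(val) == (val - a)): true | b := 15 | result 21
g: res := 1 | val := -21 | (abs(val) == (val - a)): false | val := 1 | result 1
verdict: not equivalent; witness: a=0, b=-1


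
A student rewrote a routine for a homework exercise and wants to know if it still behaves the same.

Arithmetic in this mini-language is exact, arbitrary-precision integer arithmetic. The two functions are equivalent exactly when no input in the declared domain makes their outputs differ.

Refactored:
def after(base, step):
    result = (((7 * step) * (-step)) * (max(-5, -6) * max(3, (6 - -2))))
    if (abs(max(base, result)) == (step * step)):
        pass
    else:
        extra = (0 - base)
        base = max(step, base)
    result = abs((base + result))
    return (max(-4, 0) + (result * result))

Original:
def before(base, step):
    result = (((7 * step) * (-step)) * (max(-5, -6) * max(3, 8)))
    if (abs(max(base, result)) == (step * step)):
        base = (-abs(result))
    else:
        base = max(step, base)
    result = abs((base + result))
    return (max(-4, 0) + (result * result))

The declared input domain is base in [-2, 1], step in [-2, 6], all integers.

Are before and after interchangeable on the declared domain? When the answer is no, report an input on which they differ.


Input base=-2, step=0: 0 from before versus 4 from after.
verdict: not equivalent; witness: base=-2, step=0


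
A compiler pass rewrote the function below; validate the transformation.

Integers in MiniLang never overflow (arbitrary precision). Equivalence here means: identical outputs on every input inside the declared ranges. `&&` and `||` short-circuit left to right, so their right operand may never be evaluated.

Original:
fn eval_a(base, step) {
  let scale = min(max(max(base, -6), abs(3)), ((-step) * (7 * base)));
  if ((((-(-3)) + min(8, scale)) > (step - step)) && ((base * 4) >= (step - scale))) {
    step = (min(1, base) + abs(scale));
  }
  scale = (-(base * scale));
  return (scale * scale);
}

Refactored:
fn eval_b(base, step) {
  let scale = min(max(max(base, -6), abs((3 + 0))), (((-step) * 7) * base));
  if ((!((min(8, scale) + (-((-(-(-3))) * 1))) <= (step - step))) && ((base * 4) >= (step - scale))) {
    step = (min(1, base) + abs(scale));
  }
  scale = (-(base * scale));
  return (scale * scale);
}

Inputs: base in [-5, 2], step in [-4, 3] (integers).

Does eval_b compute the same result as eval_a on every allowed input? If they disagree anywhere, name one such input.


Side by side, the visible changes include: comparison usage differs, boolean connective usage differs, arithmetic usage differs, constant usage differs.
One worked example (base=-4, step=1) — eval_a: scale := 3 | ((((-(-3)) + min(8, scale)) > (step - step)) && ((base * 4) >= (step - scale))): false | scale := 12 | result 144; eval_b: scale := 3 | ((!((min(8, scale) + (-((-(-(-3))) * 1))) <= (step - step))) && ((base * 4) >= (step - scale))): false | scale := 12 | result 144; agreement on 144.
An exhaustive pass over the 64 declared inputs shows identical outputs.
verdict: equivalent


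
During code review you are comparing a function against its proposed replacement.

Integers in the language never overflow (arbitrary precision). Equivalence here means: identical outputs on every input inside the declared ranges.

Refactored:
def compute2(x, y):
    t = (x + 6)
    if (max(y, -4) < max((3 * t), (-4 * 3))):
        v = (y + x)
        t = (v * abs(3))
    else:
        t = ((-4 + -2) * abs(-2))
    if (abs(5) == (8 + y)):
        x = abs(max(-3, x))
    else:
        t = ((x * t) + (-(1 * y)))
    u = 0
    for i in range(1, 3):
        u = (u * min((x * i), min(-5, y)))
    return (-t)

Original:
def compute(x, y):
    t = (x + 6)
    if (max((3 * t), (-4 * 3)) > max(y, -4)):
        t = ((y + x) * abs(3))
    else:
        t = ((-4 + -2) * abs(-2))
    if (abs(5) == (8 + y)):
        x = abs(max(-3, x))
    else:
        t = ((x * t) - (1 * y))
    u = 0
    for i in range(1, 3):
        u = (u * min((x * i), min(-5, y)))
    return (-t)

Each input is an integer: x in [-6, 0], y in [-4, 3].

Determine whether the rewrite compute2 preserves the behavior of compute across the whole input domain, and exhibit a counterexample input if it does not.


The two are interchangeable: local variable names differ; and statement counts differ; and comparison usage differs; and arithmetic usage differs, and every declared input agrees.
Spot check at x=-6, y=-2 — compute: t = 0; (max((3 * t), (-4 * 3)) > max(y, -4)) -> true; t = -24; (abs(5) == (8 + y)) -> false; t = 146; u = 0; [i=1]; u = 0; [i=2]; u = 0; return -146. compute2: t = 0; (max(y, -4) < max((3 * t), (-4 * 3))) -> true; v = -8; t = -24; (abs(5) == (8 + y)) -> false; t = 146; u = 0; [i=1]; u = 0; [i=2]; u = 0; return -146. Both give -146.
Every one of the 56 inputs gives matching results.
verdict: equivalent


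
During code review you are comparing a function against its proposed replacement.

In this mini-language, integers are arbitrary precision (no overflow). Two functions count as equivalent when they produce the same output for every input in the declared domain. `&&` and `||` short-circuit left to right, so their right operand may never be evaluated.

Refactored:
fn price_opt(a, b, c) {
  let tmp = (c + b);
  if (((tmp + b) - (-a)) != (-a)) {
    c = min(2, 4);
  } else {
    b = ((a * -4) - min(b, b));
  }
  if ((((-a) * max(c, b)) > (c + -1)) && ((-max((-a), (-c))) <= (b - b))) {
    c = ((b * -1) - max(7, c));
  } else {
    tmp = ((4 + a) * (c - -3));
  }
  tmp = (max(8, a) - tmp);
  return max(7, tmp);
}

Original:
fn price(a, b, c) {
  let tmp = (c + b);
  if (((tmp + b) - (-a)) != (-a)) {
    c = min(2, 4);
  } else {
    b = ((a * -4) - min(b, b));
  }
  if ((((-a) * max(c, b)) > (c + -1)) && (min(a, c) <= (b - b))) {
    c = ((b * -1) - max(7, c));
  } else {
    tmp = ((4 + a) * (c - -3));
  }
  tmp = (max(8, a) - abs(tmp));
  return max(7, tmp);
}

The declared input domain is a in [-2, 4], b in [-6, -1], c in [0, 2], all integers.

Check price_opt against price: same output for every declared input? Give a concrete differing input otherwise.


Run the pair on a=-2, b=-6, c=0.
price: tmp becomes -6; next (((tmp + b) - (-a)) != (-a)) evaluates to true; next c becomes 2; next ((((-a) * max(c, b)) > (c + -1)) && (min(a, c) <= (b - b))) evaluates to true; next c becomes -1; next tmp becomes 2; next final value 7
price_opt: tmp becomes -6; next (((tmp + b) - (-a)) != (-a)) evaluates to true; next c becomes 2; next ((((-a) * max(c, b)) > (c + -1)) && ((-max((-a), (-c))) <= (b - b))) evaluates to true; next c becomes -1; next tmp becomes 14; next final value 14
7 against 14: the behavior changed.
verdict: not equivalent; witness: a=-2, b=-6, c=0


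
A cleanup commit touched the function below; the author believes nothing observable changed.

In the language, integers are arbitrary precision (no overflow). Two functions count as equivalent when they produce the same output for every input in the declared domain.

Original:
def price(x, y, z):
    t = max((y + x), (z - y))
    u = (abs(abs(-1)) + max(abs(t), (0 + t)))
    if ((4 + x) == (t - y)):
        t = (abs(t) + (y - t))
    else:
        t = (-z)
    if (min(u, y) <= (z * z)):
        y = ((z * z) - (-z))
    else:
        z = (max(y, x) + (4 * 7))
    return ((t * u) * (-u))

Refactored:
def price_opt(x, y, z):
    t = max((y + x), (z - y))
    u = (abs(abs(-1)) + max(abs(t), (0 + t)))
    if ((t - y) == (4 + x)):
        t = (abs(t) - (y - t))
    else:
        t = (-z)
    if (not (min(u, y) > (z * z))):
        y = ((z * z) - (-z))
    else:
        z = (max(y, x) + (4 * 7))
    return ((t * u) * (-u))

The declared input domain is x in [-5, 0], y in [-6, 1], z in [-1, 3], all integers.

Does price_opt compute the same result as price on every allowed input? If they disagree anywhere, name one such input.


Evaluate both at x=-5, y=0, z=-1.
price: t = -1; u = 2; ((4 + x) == (t - y)) -> true; t = 2; (min(u, y) <= (z * z)) -> true; y = 0; return -8
price_opt: t = -1; u = 2; ((t - y) == (4 + x)) -> true; t = 0; (not (min(u, y) > (z * z))) -> true; y = 0; return 0
-8 against 0: the behavior changed.
verdict: not equivalent; witness: x=-5, y=0, z=-1


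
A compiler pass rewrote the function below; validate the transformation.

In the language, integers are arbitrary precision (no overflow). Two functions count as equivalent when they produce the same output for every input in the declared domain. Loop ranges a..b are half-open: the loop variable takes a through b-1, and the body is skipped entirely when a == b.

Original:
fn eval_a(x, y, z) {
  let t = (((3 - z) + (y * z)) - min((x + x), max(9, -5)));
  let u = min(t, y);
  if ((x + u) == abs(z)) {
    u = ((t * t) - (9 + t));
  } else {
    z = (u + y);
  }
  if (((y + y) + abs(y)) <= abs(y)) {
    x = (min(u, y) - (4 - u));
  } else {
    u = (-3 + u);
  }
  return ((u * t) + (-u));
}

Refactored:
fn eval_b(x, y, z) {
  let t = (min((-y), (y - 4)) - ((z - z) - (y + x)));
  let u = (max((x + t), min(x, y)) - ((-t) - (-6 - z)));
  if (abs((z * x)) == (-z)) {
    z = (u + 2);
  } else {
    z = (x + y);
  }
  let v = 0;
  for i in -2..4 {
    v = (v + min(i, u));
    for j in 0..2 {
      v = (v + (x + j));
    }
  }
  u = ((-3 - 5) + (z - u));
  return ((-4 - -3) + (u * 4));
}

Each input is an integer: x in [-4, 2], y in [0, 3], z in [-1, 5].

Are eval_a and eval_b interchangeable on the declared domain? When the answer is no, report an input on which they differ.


These are not equivalent — on x=-4, y=0, z=-1 the outputs split (0 vs 19).
eval_a: t=12, then u=0, then ((x + u) == abs(z)) is false, then z=0, then (((y + y) + abs(y)) <= abs(y)) is true, then x=-4, then returns 0
eval_b: t=-8, then u=-17, then (abs((z * x)) == (-z)) is false, then z=-4, then v=0, then (i=-2), then v=-17, then (j=0), then v=-21, then (j=1), then v=-24, then (i=-1), then v=-41, then (j=0), then v=-45, then (j=1), then v=-48, then (i=0), then v=-65, then (j=0), then v=-69, then (j=1), then v=-72, then (i=1), then v=-89, then (j=0), then v=-93, then (j=1), then v=-96, then (i=2), then v=-113, then (j=0), then v=-117, then (j=1), then v=-120, then (i=3), then v=-137, then (j=0), then v=-141, then (j=1), then v=-144, then u=5, then returns 19
verdict: not equivalent; witness: x=-4, y=0, z=-1


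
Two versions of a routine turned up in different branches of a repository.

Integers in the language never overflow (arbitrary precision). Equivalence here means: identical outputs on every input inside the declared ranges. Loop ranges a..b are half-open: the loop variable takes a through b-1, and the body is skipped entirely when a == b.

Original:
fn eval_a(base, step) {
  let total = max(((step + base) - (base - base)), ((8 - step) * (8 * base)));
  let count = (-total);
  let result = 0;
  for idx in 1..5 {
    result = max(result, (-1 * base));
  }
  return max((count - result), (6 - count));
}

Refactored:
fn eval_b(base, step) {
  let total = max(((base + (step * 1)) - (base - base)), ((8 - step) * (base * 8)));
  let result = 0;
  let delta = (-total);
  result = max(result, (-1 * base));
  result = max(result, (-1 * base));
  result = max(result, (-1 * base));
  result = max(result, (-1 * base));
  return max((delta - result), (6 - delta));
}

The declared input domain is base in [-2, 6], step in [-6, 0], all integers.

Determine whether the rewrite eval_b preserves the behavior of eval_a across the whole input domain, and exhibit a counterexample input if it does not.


Comparing the listings, the differences include: min/max/abs usage differs; and local variable names differ; and arithmetic usage differs; and constant usage differs; and loop structure differs; and statement counts differ.
One worked example (base=6, step=-3) — eval_a: total becomes 528; next count becomes -528; next result becomes 0; next at idx=1:; next result becomes 0; next at idx=2:; next result becomes 0; next at idx=3:; next result becomes 0; next at idx=4:; next result becomes 0; next final value 534; eval_b: total becomes 528; next result becomes 0; next delta becomes -528; next result becomes 0; next result becomes 0; next result becomes 0; next result becomes 0; next final value 534; agreement on 534.
Across all 63 domain points the two functions coincide.
verdict: equivalent


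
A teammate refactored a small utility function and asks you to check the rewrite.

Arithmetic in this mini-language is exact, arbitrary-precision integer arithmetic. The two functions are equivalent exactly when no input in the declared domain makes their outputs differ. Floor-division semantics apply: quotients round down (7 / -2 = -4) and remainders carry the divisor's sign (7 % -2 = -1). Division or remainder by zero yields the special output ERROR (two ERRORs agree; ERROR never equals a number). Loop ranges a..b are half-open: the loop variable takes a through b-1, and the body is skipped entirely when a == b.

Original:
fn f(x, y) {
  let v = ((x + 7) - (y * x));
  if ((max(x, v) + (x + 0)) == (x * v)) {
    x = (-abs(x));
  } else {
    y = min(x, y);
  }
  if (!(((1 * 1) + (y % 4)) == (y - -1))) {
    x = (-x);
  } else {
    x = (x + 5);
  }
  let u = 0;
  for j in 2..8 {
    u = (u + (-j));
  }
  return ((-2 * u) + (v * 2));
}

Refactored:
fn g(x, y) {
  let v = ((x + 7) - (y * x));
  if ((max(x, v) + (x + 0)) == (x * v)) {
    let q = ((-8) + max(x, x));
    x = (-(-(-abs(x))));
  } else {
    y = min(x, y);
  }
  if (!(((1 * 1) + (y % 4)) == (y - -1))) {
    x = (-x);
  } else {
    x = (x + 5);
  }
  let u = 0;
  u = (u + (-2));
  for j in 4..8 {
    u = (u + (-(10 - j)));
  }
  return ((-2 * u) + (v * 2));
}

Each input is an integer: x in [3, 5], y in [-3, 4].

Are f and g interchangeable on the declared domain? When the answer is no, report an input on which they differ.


These are not equivalent — on x=3, y=-3 the outputs split (92 vs 78).
f: v=19, then ((max(x, v) + (x + 0)) == (x * v)) is false, then y=-3, then (!(((1 * 1) + (y % 4)) == (y - -1))) is true, then x=-3, then u=0, then (j=2), then u=-2, then (j=3), then u=-5, then (j=4), then u=-9, then (j=5), then u=-14, then (j=6), then u=-20, then (j=7), then u=-27, then returns 92
g: v=19, then ((max(x, v) + (x + 0)) == (x * v)) is false, then y=-3, then (!(((1 * 1) + (y % 4)) == (y - -1))) is true, then x=-3, then u=0, then u=-2, then (j=4), then u=-8, then (j=5), then u=-13, then (j=6), then u=-17, then (j=7), then u=-20, then returns 78
verdict: not equivalent; witness: x=3, y=-3


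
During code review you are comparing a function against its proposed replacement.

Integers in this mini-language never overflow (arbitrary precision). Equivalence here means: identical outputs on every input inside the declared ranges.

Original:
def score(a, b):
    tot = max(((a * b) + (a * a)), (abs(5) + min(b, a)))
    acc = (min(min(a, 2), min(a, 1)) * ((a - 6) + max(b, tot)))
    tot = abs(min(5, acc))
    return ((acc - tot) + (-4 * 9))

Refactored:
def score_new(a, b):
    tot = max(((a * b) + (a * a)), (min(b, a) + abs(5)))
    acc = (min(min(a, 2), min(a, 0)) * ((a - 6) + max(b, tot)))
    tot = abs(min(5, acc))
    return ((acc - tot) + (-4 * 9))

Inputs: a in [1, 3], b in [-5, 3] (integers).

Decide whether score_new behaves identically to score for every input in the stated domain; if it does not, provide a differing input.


Take a=1, b=-5.
score: tot := 0 | acc := -5 | tot := 5 | result -46
score_new: tot := 0 | acc := 0 | tot := 0 | result -36
-46 and -36 differ, so these are not the same function on this domain.
verdict: not equivalent; witness: a=1, b=-5


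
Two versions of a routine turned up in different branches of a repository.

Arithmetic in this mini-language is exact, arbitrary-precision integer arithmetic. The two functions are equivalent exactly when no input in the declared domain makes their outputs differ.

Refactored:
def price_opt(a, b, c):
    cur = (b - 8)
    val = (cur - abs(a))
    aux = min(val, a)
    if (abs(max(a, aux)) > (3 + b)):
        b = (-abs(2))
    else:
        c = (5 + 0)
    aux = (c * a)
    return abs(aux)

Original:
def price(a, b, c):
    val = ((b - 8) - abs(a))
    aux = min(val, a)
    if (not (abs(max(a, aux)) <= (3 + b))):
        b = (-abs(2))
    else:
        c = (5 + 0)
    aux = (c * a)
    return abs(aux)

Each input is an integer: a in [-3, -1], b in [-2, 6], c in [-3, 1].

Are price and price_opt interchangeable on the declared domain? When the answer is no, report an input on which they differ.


Comparing the listings, the differences include: comparison usage differs, and boolean connective usage differs, and local variable names differ, and statement counts differ.
One worked example (a=-3, b=1, c=1) — price: val = -10; aux = -10; (not (abs(max(a, aux)) <= (3 + b))) -> false; c = 5; aux = -15; return 15; price_opt: cur = -7; val = -10; aux = -10; (abs(max(a, aux)) > (3 + b)) -> false; c = 5; aux = -15; return 15; agreement on 15.
Across all 135 domain points the two functions coincide.
verdict: equivalent


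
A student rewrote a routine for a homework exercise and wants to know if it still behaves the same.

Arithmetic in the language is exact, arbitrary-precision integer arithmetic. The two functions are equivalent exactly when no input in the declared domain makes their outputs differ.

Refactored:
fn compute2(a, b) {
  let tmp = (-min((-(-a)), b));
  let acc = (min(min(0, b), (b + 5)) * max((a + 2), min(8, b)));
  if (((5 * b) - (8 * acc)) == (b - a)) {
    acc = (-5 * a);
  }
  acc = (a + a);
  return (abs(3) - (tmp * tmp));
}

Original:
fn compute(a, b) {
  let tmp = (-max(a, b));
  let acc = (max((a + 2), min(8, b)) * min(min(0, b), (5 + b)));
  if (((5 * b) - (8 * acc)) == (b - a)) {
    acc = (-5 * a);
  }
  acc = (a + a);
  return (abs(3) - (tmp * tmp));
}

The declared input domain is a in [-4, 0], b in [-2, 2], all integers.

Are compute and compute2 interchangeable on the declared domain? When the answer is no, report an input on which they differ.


Consider the input a=-4, b=-2.
compute: tmp=2, then acc=4, then (((5 * b) - (8 * acc)) == (b - a)) is false, then acc=-8, then returns -1
compute2: tmp=4, then acc=4, then (((5 * b) - (8 * acc)) == (b - a)) is false, then acc=-8, then returns -13
-1 vs -13 — the two versions disagree here.
verdict: not equivalent; witness: a=-4, b=-2


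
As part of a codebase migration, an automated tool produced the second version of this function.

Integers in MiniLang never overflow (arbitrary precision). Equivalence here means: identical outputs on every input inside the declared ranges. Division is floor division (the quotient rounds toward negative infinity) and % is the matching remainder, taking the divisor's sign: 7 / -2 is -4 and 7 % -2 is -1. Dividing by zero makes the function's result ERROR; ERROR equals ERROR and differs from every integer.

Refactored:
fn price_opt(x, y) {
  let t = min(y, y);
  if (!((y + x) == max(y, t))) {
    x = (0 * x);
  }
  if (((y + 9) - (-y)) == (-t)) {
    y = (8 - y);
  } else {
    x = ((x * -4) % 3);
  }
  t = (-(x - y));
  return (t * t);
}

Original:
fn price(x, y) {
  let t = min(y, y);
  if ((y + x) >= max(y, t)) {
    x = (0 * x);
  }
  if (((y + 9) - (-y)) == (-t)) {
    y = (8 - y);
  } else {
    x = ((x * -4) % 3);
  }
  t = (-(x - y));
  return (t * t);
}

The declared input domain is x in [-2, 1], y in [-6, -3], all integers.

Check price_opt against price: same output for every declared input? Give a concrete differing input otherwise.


Evaluate both at x=-2, y=-6.
price: t becomes -6; next ((y + x) >= max(y, t)) evaluates to false; next (((y + 9) - (-y)) == (-t)) evaluates to false; next x becomes 2; next t becomes -8; next final value 64
price_opt: t becomes -6; next (!((y + x) == max(y, t))) evaluates to true; next x becomes 0; next (((y + 9) - (-y)) == (-t)) evaluates to false; next x becomes 0; next t becomes -6; next final value 36
64 != 36, so the rewrite changes behavior.
verdict: not equivalent; witness: x=-2, y=-6


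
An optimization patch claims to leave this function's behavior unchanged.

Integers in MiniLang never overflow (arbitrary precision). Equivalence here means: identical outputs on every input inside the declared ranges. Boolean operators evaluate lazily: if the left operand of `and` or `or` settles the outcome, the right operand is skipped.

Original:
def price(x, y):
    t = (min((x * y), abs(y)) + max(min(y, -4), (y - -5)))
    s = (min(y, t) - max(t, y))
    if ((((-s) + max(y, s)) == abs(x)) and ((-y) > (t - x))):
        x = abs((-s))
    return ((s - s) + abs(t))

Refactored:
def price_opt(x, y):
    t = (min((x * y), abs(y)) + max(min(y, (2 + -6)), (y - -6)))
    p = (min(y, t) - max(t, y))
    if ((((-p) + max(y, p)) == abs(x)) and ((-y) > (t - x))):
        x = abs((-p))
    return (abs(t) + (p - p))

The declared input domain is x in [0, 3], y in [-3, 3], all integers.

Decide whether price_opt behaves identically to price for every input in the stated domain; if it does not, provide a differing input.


Try x=0, y=-3.
price: t=2, then s=-5, then ((((-s) + max(y, s)) == abs(x)) and ((-y) > (t - x))) is false, then returns 2
price_opt: t=3, then p=-6, then ((((-p) + max(y, p)) == abs(x)) and ((-y) > (t - x))) is false, then returns 3
2 and 3 differ, so these are not the same function on this domain.
verdict: not equivalent; witness: x=0, y=-3


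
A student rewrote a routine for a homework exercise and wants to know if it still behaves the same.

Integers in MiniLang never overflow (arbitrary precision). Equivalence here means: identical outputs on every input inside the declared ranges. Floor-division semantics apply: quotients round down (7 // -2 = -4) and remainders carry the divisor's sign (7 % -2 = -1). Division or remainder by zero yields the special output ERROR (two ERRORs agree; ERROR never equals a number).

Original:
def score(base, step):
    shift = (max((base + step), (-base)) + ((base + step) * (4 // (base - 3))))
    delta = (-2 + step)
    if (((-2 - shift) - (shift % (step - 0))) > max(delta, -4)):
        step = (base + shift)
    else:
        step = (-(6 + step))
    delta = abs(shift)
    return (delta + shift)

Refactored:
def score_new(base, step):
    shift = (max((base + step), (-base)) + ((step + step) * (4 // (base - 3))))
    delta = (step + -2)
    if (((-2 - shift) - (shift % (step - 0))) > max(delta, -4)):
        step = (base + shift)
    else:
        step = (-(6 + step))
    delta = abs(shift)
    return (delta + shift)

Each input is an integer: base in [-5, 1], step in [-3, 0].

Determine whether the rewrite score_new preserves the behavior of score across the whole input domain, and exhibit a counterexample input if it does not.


Not equivalent: base=-5, step=-3 separates them (26 vs 22).
score: shift becomes 13; next delta becomes -5; next (((-2 - shift) - (shift % (step - 0))) > max(delta, -4)) evaluates to false; next step becomes -3; next delta becomes 13; next final value 26
score_new: shift becomes 11; next delta becomes -5; next (((-2 - shift) - (shift % (step - 0))) > max(delta, -4)) evaluates to false; next step becomes -3; next delta becomes 11; next final value 22
verdict: not equivalent; witness: base=-5, step=-3


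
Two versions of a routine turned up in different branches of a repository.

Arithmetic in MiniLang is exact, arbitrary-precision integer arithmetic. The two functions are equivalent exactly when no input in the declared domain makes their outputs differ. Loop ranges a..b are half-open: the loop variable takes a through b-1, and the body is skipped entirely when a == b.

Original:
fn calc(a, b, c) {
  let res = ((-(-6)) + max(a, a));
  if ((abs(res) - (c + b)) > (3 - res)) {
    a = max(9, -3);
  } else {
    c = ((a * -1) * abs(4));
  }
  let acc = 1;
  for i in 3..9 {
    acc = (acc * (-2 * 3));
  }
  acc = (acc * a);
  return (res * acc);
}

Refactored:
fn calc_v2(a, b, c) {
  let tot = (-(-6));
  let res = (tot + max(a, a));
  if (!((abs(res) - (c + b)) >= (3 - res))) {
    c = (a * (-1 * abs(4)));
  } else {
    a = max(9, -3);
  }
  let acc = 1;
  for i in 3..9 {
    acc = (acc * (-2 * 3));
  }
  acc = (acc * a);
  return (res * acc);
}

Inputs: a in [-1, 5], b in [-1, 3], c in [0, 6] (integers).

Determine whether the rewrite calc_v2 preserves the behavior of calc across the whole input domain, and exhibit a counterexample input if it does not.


Try a=-1, b=1, c=6.
calc: res=5, then ((abs(res) - (c + b)) > (3 - res)) is false, then c=4, then acc=1, then (i=3), then acc=-6, then (i=4), then acc=36, then (i=5), then acc=-216, then (i=6), then acc=1296, then (i=7), then acc=-7776, then (i=8), then acc=46656, then acc=-46656, then returns -233280
calc_v2: tot=6, then res=5, then (!((abs(res) - (c + b)) >= (3 - res))) is false, then a=9, then acc=1, then (i=3), then acc=-6, then (i=4), then acc=36, then (i=5), then acc=-216, then (i=6), then acc=1296, then (i=7), then acc=-7776, then (i=8), then acc=46656, then acc=419904, then returns 2099520
-233280 vs 2099520 — the two versions disagree here.
verdict: not equivalent; witness: a=-1, b=1, c=6


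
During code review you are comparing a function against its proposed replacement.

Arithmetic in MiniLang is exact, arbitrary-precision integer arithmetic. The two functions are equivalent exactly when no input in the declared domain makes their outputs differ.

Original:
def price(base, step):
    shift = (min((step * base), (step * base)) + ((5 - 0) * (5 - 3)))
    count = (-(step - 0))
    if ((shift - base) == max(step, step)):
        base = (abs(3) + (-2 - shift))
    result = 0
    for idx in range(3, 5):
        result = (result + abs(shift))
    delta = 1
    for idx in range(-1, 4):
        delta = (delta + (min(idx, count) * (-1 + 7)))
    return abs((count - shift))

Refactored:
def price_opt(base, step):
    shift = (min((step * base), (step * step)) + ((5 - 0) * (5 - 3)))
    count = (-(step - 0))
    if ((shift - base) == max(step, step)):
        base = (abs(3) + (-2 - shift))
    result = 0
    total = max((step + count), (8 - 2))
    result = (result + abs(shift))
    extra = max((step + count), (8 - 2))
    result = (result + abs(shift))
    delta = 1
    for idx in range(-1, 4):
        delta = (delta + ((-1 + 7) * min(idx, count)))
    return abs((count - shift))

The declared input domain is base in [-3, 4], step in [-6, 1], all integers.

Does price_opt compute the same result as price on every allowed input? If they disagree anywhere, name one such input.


There is a counterexample at base=-3, step=-2: 14 on one side, 12 on the other.
price: shift = 16; count = 2; ((shift - base) == max(step, step)) -> false; result = 0; [idx=3]; result = 16; [idx=4]; result = 32; delta = 1; [idx=-1]; delta = -5; [idx=0]; delta = -5; [idx=1]; delta = 1; [idx=2]; delta = 13; [idx=3]; delta = 25; return 14
price_opt: shift = 14; count = 2; ((shift - base) == max(step, step)) -> false; result = 0; total = 6; result = 14; extra = 6; result = 28; delta = 1; [idx=-1]; delta = -5; [idx=0]; delta = -5; [idx=1]; delta = 1; [idx=2]; delta = 13; [idx=3]; delta = 25; return 12
verdict: not equivalent; witness: base=-3, step=-2


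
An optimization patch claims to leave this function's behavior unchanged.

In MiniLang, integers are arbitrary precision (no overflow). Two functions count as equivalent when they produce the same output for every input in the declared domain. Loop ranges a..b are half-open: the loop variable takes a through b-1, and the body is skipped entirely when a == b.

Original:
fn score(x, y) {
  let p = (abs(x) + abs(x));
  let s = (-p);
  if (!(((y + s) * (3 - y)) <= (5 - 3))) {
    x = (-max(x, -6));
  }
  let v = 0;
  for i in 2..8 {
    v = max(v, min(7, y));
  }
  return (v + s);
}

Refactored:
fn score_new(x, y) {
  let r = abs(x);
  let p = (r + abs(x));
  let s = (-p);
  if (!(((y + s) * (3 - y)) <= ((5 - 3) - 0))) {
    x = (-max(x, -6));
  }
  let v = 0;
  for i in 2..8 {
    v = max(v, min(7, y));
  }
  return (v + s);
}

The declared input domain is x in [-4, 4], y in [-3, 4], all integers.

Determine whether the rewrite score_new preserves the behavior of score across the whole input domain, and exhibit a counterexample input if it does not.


This is a faithful refactor — arithmetic usage differs; and statement counts differ; and constant usage differs; and local variable names differ, but the computed results match everywhere.
One worked example (x=-4, y=4) — score: p=8, then s=-8, then (!(((y + s) * (3 - y)) <= (5 - 3))) is true, then x=4, then v=0, then (i=2), then v=4, then (i=3), then v=4, then (i=4), then v=4, then (i=5), then v=4, then (i=6), then v=4, then (i=7), then v=4, then returns -4; score_new: r=4, then p=8, then s=-8, then (!(((y + s) * (3 - y)) <= ((5 - 3) - 0))) is true, then x=4, then v=0, then (i=2), then v=4, then (i=3), then v=4, then (i=4), then v=4, then (i=5), then v=4, then (i=6), then v=4, then (i=7), then v=4, then returns -4; agreement on -4.
Across all 72 domain points the two functions coincide.
verdict: equivalent


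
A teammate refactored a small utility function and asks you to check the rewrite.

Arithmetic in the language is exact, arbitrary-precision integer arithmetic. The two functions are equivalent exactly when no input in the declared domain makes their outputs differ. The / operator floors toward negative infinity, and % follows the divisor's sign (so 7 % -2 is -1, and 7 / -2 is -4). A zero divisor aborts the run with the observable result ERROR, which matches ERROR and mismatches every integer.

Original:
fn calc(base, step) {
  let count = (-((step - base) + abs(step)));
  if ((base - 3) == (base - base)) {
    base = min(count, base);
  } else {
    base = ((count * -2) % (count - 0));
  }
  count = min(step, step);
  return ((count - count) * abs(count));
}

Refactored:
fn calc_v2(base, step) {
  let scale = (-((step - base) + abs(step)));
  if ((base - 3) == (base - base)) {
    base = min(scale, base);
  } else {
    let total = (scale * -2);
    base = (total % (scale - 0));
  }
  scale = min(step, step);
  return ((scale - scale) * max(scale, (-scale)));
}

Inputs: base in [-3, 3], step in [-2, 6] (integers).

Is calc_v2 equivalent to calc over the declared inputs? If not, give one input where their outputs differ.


Although min/max/abs usage differs; and statement counts differ; and local variable names differ, 63/63 inputs agree.
verdict: equivalent


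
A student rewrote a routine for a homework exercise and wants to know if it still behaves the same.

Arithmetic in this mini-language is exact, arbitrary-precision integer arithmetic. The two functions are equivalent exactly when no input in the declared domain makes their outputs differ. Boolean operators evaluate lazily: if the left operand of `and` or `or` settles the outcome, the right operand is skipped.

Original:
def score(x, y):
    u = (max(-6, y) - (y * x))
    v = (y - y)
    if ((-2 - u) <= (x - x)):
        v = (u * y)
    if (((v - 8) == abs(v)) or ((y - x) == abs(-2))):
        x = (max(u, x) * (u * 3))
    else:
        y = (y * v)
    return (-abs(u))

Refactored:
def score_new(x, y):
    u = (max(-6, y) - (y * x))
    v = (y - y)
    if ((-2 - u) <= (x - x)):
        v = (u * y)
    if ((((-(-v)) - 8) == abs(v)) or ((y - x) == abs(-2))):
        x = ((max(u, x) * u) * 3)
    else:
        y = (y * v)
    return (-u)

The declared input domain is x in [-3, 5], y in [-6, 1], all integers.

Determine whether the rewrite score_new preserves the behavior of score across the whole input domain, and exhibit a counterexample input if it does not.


x=-3, y=-6 yields -24 from score but 24 from score_new.
verdict: not equivalent; witness: x=-3, y=-6


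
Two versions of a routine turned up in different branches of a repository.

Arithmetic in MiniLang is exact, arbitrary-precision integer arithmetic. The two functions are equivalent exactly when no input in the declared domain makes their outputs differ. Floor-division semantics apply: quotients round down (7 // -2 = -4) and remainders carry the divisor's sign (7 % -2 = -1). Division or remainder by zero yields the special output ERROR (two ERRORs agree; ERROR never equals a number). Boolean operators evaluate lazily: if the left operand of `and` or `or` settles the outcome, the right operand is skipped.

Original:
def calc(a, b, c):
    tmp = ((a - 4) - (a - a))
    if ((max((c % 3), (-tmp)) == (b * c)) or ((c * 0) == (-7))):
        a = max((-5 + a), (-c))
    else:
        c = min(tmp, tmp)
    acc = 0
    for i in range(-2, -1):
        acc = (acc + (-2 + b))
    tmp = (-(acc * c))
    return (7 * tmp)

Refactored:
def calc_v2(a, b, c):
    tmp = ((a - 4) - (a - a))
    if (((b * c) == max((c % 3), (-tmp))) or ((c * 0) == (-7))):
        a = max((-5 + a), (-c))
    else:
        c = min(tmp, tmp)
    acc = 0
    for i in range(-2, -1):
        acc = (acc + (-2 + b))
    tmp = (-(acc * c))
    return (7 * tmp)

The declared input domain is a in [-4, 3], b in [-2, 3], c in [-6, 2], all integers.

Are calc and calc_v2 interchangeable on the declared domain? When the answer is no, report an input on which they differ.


Equivalent — the differences include same computation, different form, yet no declared input distinguishes the two.
As a probe, take a=0, b=-1, c=2: calc runs tmp = -4; ((max((c % 3), (-tmp)) == (b * c)) or ((c * 0) == (-7))) -> false; c = -4; acc = 0; [i=-2]; acc = -3; tmp = -12; return -84; calc_v2 runs tmp = -4; (((b * c) == max((c % 3), (-tmp))) or ((c * 0) == (-7))) -> false; c = -4; acc = 0; [i=-2]; acc = -3; tmp = -12; return -84; both end at -84.
Across all 432 domain points the two functions coincide.
verdict: equivalent
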